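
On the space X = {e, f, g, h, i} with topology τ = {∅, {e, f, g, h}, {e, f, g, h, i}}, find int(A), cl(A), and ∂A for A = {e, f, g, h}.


int(A) = {e, f, g, h}, cl(A) = {e, f, g, h, i}, ∂A = {i}.

Closed sets in (X, τ) are complements of opens:
  closed(X, τ) = {∅, {i}, {e, f, g, h, i}}.
int(A) = ⋃ {U ∈ τ : U ⊆ A}. Opens contained in A: ∅, {e, f, g, h}.
Taking the union of these: int(A) = {e, f, g, h}.
cl(A) = ⋂ {C closed : A ⊆ C}. Closed sets containing A: {e, f, g, h, i}.
Intersecting these: cl(A) = {e, f, g, h, i}.
∂A = cl(A) ∖ int(A) = {e, f, g, h, i} ∖ {e, f, g, h} = {i}.


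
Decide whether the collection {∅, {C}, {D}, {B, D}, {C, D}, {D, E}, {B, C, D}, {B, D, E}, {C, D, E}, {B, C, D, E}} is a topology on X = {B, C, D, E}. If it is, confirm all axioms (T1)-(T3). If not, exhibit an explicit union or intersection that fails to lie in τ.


τ IS a topology on X.

Axiom (T1): ∅ ∈ τ? Yes; X ∈ τ? Yes.
Axiom (T2/T3): check pairwise unions and intersections of members of τ.
All pairwise intersections and unions checked — each lies in τ. Therefore τ satisfies (T1), (T2), (T3): it IS a topology on X.


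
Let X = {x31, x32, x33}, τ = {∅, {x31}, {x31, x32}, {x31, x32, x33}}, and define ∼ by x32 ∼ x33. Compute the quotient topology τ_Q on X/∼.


X/∼ = {[x31], [x32=x33]}; |τ_Q| = 3.

Equivalence classes: [x31], [x32=x33].
Quotient map π: X → X/∼ sends x31 ↦ [x31], x32 ↦ [x32=x33], x33 ↦ [x32=x33].
For each subset V ⊆ X/∼, compute π^{-1}(V) ⊆ X and check whether π^{-1}(V) ∈ τ. V is open in τ_Q iff π^{-1}(V) ∈ τ.
  V = {}: π^{-1}(V) = ∅ ∈ τ ✓.
  V = {[x31]}: π^{-1}(V) = {x31} ∈ τ ✓.
  V = {[x32=x33]}: π^{-1}(V) = {x32, x33} ∉ τ ✗.
  V = {[x31], [x32=x33]}: π^{-1}(V) = {x31, x32, x33} ∈ τ ✓.
Open sets in the quotient: τ_Q = {{}, {[x31]}, {[x31], [x32=x33]}} (3 elements).


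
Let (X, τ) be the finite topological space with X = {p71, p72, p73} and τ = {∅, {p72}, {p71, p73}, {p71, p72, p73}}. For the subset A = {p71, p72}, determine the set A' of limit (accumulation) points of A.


A' = {p73}

For each x ∈ X, list the open sets U ∈ τ with x ∈ U, then check whether U ∩ (A ∖ {x}) ≠ ∅ for every such U.
  x = p71: open {p71, p73} ∋ x has {p71, p73} ∩ (A ∖ {p71}) = ∅, so x is NOT a limit point.
  x = p72: open {p72} ∋ x has {p72} ∩ (A ∖ {p72}) = ∅, so x is NOT a limit point.
  x = p73: opens ∋ x are {p71, p73}, {p71, p72, p73}; each meets A ∖ {p73}, so x IS a limit point.
Collecting: A' = {p73}.


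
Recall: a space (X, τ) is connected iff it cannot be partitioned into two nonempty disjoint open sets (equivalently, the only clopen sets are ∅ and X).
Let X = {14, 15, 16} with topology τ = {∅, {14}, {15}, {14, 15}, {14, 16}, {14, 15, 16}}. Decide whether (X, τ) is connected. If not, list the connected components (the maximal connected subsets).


(X, τ) is disconnected; components = [{15}, {14, 16}].

Find clopen sets (U ∈ τ with X ∖ U ∈ τ):
  U = ∅, X ∖ U = {14, 15, 16} — both open, so U is clopen.
  U = {15}, X ∖ U = {14, 16} — both open, so U is clopen.
  U = {14, 16}, X ∖ U = {15} — both open, so U is clopen.
  U = {14, 15, 16}, X ∖ U = ∅ — both open, so U is clopen.
Nontrivial clopen(s) exist: e.g. {14, 16}. So (X, τ) is disconnected.
Compute connected components by grouping points that agree on all clopens:
  component: {15}
  component: {14, 16}


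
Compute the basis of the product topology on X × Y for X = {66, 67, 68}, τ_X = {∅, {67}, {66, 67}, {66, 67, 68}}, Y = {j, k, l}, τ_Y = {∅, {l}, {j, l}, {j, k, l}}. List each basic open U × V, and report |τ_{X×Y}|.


Basis B = {∅ × ∅, {67} × {l}, {66, 67} × {l}, {67} × {j, l}, {66, 67, 68} × {l}, {67} × {j, k, l}, {66, 67} × {j, l}, {66, 67} × {j, k, l}, {66, 67, 68} × {j, l}, {66, 67, 68} × {j, k, l}}; |τ_{X×Y}| = 20.

Enumerate products U × V with U ∈ τ_X, V ∈ τ_Y (deduplicated):
  ∅ × ∅ = {} (∅)
  {67} × {l} = {(67,l)}
  {66, 67} × {l} = {(66,l), (67,l)}
  {67} × {j, l} = {(67,j), (67,l)}
  {66, 67, 68} × {l} = {(66,l), (67,l), (68,l)}
  {67} × {j, k, l} = {(67,j), (67,k), (67,l)}
  {66, 67} × {j, l} = {(66,j), (66,l), (67,j), (67,l)}
  {66, 67} × {j, k, l} = {(66,j), (66,k), (66,l), (67,j), (67,k), (67,l)}
  {66, 67, 68} × {j, l} = {(66,j), (66,l), (67,j), (67,l), (68,j), (68,l)}
  {66, 67, 68} × {j, k, l} = {(66,j), (66,k), (66,l), (67,j), (67,k), (67,l), (68,j), (68,k), (68,l)}
These 10 distinct sets form the basis B.
Close under arbitrary unions to get τ_{X×Y}; counting gives |τ_{X×Y}| = 20.


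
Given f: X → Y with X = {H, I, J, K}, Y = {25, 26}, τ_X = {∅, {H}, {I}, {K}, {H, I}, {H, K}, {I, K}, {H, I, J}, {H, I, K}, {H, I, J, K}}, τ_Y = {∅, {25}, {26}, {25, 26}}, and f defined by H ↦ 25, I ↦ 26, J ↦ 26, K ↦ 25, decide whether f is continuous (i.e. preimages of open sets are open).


f is NOT continuous.

Compute f^{-1}(U) for each U ∈ τ_Y:
  U = ∅: f^{-1}(U) = ∅ ∈ τ_X ✓.
  U = {25}: f^{-1}(U) = {H, K} ∈ τ_X ✓.
  U = {26}: f^{-1}(U) = {I, J} ∉ τ_X ✗.
  U = {25, 26}: f^{-1}(U) = {H, I, J, K} ∈ τ_X ✓.
Found U = {26} with f^{-1}(U) = {I, J} not in τ_X. Therefore f is NOT continuous.


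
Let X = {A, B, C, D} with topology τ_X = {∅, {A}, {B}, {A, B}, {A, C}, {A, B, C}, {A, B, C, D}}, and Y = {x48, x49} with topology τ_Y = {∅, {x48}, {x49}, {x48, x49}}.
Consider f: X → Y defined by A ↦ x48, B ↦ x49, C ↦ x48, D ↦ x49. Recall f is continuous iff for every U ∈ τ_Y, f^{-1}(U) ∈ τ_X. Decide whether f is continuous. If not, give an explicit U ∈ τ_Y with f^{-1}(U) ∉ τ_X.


f is NOT continuous.

Compute f^{-1}(U) for each U ∈ τ_Y:
  U = ∅: f^{-1}(U) = ∅ ∈ τ_X ✓.
  U = {x48}: f^{-1}(U) = {A, C} ∈ τ_X ✓.
  U = {x49}: f^{-1}(U) = {B, D} ∉ τ_X ✗.
  U = {x48, x49}: f^{-1}(U) = {A, B, C, D} ∈ τ_X ✓.
Found U = {x49} with f^{-1}(U) = {B, D} not in τ_X. Therefore f is NOT continuous.


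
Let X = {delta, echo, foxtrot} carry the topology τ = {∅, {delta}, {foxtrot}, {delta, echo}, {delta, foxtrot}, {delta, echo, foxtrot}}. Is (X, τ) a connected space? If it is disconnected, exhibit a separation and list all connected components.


(X, τ) is disconnected; components = [{foxtrot}, {delta, echo}].

Find clopen sets (U ∈ τ with X ∖ U ∈ τ):
  U = ∅, X ∖ U = {delta, echo, foxtrot} — both open, so U is clopen.
  U = {foxtrot}, X ∖ U = {delta, echo} — both open, so U is clopen.
  U = {delta, echo}, X ∖ U = {foxtrot} — both open, so U is clopen.
  U = {delta, echo, foxtrot}, X ∖ U = ∅ — both open, so U is clopen.
Nontrivial clopen(s) exist: e.g. {delta, echo}. So (X, τ) is disconnected.
Compute connected components by grouping points that agree on all clopens:
  component: {foxtrot}
  component: {delta, echo}


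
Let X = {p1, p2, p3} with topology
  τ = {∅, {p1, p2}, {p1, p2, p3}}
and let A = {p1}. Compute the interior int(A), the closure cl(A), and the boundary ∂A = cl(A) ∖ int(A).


int(A) = ∅, cl(A) = {p1, p2, p3}, ∂A = {p1, p2, p3}.

Closed sets in (X, τ) are complements of opens:
  closed(X, τ) = {∅, {p3}, {p1, p2, p3}}.
int(A) = ⋃ {U ∈ τ : U ⊆ A}. Opens contained in A: ∅.
Taking the union of these: int(A) = ∅.
cl(A) = ⋂ {C closed : A ⊆ C}. Closed sets containing A: {p1, p2, p3}.
Intersecting these: cl(A) = {p1, p2, p3}.
∂A = cl(A) ∖ int(A) = {p1, p2, p3} ∖ ∅ = {p1, p2, p3}.


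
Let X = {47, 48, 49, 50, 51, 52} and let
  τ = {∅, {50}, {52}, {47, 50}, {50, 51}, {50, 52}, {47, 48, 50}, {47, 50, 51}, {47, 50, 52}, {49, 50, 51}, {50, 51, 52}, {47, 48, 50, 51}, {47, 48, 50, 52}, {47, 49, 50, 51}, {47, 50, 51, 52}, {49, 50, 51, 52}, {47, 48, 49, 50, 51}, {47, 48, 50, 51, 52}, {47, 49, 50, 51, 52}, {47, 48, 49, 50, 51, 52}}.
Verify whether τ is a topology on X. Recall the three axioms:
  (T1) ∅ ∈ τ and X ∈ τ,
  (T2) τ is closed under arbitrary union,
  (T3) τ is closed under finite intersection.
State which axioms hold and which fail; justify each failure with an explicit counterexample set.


τ IS a topology on X.

Axiom (T1): ∅ ∈ τ? Yes; X ∈ τ? Yes.
Axiom (T2/T3): check pairwise unions and intersections of members of τ.
All pairwise intersections and unions checked — each lies in τ. Therefore τ satisfies (T1), (T2), (T3): it IS a topology on X.


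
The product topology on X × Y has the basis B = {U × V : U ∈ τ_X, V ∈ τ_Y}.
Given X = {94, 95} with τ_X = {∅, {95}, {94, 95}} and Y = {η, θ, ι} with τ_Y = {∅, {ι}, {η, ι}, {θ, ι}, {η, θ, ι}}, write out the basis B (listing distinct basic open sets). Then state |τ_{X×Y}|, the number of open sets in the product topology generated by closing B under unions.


Basis B = {∅ × ∅, {95} × {ι}, {94, 95} × {ι}, {95} × {η, ι}, {95} × {θ, ι}, {95} × {η, θ, ι}, {94, 95} × {η, ι}, {94, 95} × {θ, ι}, {94, 95} × {η, θ, ι}}; |τ_{X×Y}| = 14.

Enumerate products U × V with U ∈ τ_X, V ∈ τ_Y (deduplicated):
  ∅ × ∅ = {} (∅)
  {95} × {ι} = {(95,ι)}
  {94, 95} × {ι} = {(94,ι), (95,ι)}
  {95} × {η, ι} = {(95,η), (95,ι)}
  {95} × {θ, ι} = {(95,θ), (95,ι)}
  {95} × {η, θ, ι} = {(95,η), (95,θ), (95,ι)}
  {94, 95} × {η, ι} = {(94,η), (94,ι), (95,η), (95,ι)}
  {94, 95} × {θ, ι} = {(94,θ), (94,ι), (95,θ), (95,ι)}
  {94, 95} × {η, θ, ι} = {(94,η), (94,θ), (94,ι), (95,η), (95,θ), (95,ι)}
These 9 distinct sets form the basis B.
Close under arbitrary unions to get τ_{X×Y}; counting gives |τ_{X×Y}| = 14.


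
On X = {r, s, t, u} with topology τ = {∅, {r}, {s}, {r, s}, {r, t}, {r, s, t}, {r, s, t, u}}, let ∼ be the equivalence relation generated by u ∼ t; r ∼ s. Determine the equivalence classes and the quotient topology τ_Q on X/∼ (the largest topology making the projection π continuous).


X/∼ = {[r=s], [t=u]}; |τ_Q| = 3.

Equivalence classes: [r=s], [t=u].
Quotient map π: X → X/∼ sends r ↦ [r=s], s ↦ [r=s], t ↦ [t=u], u ↦ [t=u].
For each subset V ⊆ X/∼, compute π^{-1}(V) ⊆ X and check whether π^{-1}(V) ∈ τ. V is open in τ_Q iff π^{-1}(V) ∈ τ.
  V = {}: π^{-1}(V) = ∅ ∈ τ ✓.
  V = {[r=s]}: π^{-1}(V) = {r, s} ∈ τ ✓.
  V = {[t=u]}: π^{-1}(V) = {t, u} ∉ τ ✗.
  V = {[r=s], [t=u]}: π^{-1}(V) = {r, s, t, u} ∈ τ ✓.
Open sets in the quotient: τ_Q = {{}, {[r=s]}, {[r=s], [t=u]}} (3 elements).


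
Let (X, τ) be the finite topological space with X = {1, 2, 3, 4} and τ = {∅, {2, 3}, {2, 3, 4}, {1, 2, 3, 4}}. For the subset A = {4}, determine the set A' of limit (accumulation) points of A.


A' = {1}

For each x ∈ X, list the open sets U ∈ τ with x ∈ U, then check whether U ∩ (A ∖ {x}) ≠ ∅ for every such U.
  x = 1: opens ∋ x are {1, 2, 3, 4}; each meets A ∖ {1}, so x IS a limit point.
  x = 2: open {2, 3} ∋ x has {2, 3} ∩ (A ∖ {2}) = ∅, so x is NOT a limit point.
  x = 3: open {2, 3} ∋ x has {2, 3} ∩ (A ∖ {3}) = ∅, so x is NOT a limit point.
  x = 4: open {2, 3, 4} ∋ x has {2, 3, 4} ∩ (A ∖ {4}) = ∅, so x is NOT a limit point.
Collecting: A' = {1}.


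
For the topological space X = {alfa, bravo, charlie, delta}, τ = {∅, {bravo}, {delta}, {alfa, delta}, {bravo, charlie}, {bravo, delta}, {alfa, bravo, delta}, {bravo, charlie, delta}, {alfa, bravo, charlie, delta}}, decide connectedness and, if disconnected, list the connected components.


(X, τ) is disconnected; components = [{alfa, delta}, {bravo, charlie}].

Find clopen sets (U ∈ τ with X ∖ U ∈ τ):
  U = ∅, X ∖ U = {alfa, bravo, charlie, delta} — both open, so U is clopen.
  U = {alfa, delta}, X ∖ U = {bravo, charlie} — both open, so U is clopen.
  U = {bravo, charlie}, X ∖ U = {alfa, delta} — both open, so U is clopen.
  U = {alfa, bravo, charlie, delta}, X ∖ U = ∅ — both open, so U is clopen.
Nontrivial clopen(s) exist: e.g. {alfa, delta}. So (X, τ) is disconnected.
Compute connected components by grouping points that agree on all clopens:
  component: {alfa, delta}
  component: {bravo, charlie}


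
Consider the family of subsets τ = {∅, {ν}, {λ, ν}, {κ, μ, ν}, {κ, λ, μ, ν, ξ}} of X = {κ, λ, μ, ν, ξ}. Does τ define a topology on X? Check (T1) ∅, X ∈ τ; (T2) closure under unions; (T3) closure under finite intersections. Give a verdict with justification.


τ is NOT a topology on X.

Axiom (T1): ∅ ∈ τ? Yes; X ∈ τ? Yes.
Axiom (T2/T3): check pairwise unions and intersections of members of τ.
Counterexample for (T2): {λ, ν} ∪ {κ, μ, ν} = {κ, λ, μ, ν} ∉ τ. Therefore τ is NOT a topology.


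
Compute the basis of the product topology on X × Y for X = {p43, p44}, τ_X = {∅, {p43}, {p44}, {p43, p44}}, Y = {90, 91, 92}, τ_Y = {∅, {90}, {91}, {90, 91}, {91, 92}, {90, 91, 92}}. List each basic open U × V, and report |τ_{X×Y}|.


Basis B = {∅ × ∅, {p43} × {90}, {p43} × {91}, {p44} × {90}, {p44} × {91}, {p43} × {90, 91}, {p43, p44} × {90}, {p43} × {91, 92}, {p43, p44} × {91}, {p44} × {90, 91}, {p44} × {91, 92}, {p43} × {90, 91, 92}, {p44} × {90, 91, 92}, {p43, p44} × {90, 91}, {p43, p44} × {91, 92}, {p43, p44} × {90, 91, 92}}; |τ_{X×Y}| = 36.

Enumerate products U × V with U ∈ τ_X, V ∈ τ_Y (deduplicated):
  ∅ × ∅ = {} (∅)
  {p43} × {90} = {(p43,90)}
  {p43} × {91} = {(p43,91)}
  {p44} × {90} = {(p44,90)}
  {p44} × {91} = {(p44,91)}
  {p43} × {90, 91} = {(p43,90), (p43,91)}
  {p43, p44} × {90} = {(p43,90), (p44,90)}
  {p43} × {91, 92} = {(p43,91), (p43,92)}
  {p43, p44} × {91} = {(p43,91), (p44,91)}
  {p44} × {90, 91} = {(p44,90), (p44,91)}
  {p44} × {91, 92} = {(p44,91), (p44,92)}
  {p43} × {90, 91, 92} = {(p43,90), (p43,91), (p43,92)}
  {p44} × {90, 91, 92} = {(p44,90), (p44,91), (p44,92)}
  {p43, p44} × {90, 91} = {(p43,90), (p43,91), (p44,90), (p44,91)}
  {p43, p44} × {91, 92} = {(p43,91), (p43,92), (p44,91), (p44,92)}
  {p43, p44} × {90, 91, 92} = {(p43,90), (p43,91), (p43,92), (p44,90), (p44,91), (p44,92)}
These 16 distinct sets form the basis B.
Close under arbitrary unions to get τ_{X×Y}; counting gives |τ_{X×Y}| = 36.


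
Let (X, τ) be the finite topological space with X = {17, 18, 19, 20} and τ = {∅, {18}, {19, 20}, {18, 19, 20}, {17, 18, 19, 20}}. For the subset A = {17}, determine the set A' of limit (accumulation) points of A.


A' = ∅

For each x ∈ X, list the open sets U ∈ τ with x ∈ U, then check whether U ∩ (A ∖ {x}) ≠ ∅ for every such U.
  x = 17: open {17, 18, 19, 20} ∋ x has {17, 18, 19, 20} ∩ (A ∖ {17}) = ∅, so x is NOT a limit point.
  x = 18: open {18} ∋ x has {18} ∩ (A ∖ {18}) = ∅, so x is NOT a limit point.
  x = 19: open {19, 20} ∋ x has {19, 20} ∩ (A ∖ {19}) = ∅, so x is NOT a limit point.
  x = 20: open {19, 20} ∋ x has {19, 20} ∩ (A ∖ {20}) = ∅, so x is NOT a limit point.
Collecting: A' = ∅.


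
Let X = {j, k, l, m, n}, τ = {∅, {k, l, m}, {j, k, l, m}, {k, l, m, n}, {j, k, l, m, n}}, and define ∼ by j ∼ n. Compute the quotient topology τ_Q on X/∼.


X/∼ = {[j=n], [k], [l], [m]}; |τ_Q| = 3.

Equivalence classes: [j=n], [k], [l], [m].
Quotient map π: X → X/∼ sends j ↦ [j=n], k ↦ [k], l ↦ [l], m ↦ [m], n ↦ [j=n].
For each subset V ⊆ X/∼, compute π^{-1}(V) ⊆ X and check whether π^{-1}(V) ∈ τ. V is open in τ_Q iff π^{-1}(V) ∈ τ.
  V = {}: π^{-1}(V) = ∅ ∈ τ ✓.
  V = {[j=n]}: π^{-1}(V) = {j, n} ∉ τ ✗.
  V = {[k]}: π^{-1}(V) = {k} ∉ τ ✗.
  V = {[j=n], [k]}: π^{-1}(V) = {j, k, n} ∉ τ ✗.
  V = {[l]}: π^{-1}(V) = {l} ∉ τ ✗.
  V = {[j=n], [l]}: π^{-1}(V) = {j, l, n} ∉ τ ✗.
  V = {[k], [l]}: π^{-1}(V) = {k, l} ∉ τ ✗.
  V = {[j=n], [k], [l]}: π^{-1}(V) = {j, k, l, n} ∉ τ ✗.
  V = {[m]}: π^{-1}(V) = {m} ∉ τ ✗.
  V = {[j=n], [m]}: π^{-1}(V) = {j, m, n} ∉ τ ✗.
  V = {[k], [m]}: π^{-1}(V) = {k, m} ∉ τ ✗.
  V = {[j=n], [k], [m]}: π^{-1}(V) = {j, k, m, n} ∉ τ ✗.
  V = {[l], [m]}: π^{-1}(V) = {l, m} ∉ τ ✗.
  V = {[j=n], [l], [m]}: π^{-1}(V) = {j, l, m, n} ∉ τ ✗.
  V = {[k], [l], [m]}: π^{-1}(V) = {k, l, m} ∈ τ ✓.
  V = {[j=n], [k], [l], [m]}: π^{-1}(V) = {j, k, l, m, n} ∈ τ ✓.
Open sets in the quotient: τ_Q = {{}, {[k], [l], [m]}, {[j=n], [k], [l], [m]}} (3 elements).


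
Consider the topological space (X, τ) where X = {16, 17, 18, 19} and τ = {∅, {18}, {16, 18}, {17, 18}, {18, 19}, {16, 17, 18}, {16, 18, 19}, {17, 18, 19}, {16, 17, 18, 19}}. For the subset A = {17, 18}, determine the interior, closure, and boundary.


int(A) = {17, 18}, cl(A) = {16, 17, 18, 19}, ∂A = {16, 19}.

Closed sets in (X, τ) are complements of opens:
  closed(X, τ) = {∅, {16}, {17}, {19}, {16, 17}, {16, 19}, {17, 19}, {16, 17, 19}, {16, 17, 18, 19}}.
int(A) = ⋃ {U ∈ τ : U ⊆ A}. Opens contained in A: ∅, {18}, {17, 18}.
Taking the union of these: int(A) = {17, 18}.
cl(A) = ⋂ {C closed : A ⊆ C}. Closed sets containing A: {16, 17, 18, 19}.
Intersecting these: cl(A) = {16, 17, 18, 19}.
∂A = cl(A) ∖ int(A) = {16, 17, 18, 19} ∖ {17, 18} = {16, 19}.


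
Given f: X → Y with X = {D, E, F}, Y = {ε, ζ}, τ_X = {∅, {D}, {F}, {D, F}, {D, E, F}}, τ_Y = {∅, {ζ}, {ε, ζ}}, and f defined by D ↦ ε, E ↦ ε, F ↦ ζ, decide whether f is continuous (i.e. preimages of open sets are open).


f IS continuous.

Compute f^{-1}(U) for each U ∈ τ_Y:
  U = ∅: f^{-1}(U) = ∅ ∈ τ_X ✓.
  U = {ζ}: f^{-1}(U) = {F} ∈ τ_X ✓.
  U = {ε, ζ}: f^{-1}(U) = {D, E, F} ∈ τ_X ✓.
Every preimage lies in τ_X, so f IS continuous.


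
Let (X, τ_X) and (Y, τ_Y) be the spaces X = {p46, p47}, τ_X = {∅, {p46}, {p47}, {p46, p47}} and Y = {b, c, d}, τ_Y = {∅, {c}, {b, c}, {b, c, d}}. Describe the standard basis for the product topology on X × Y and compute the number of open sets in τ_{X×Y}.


Basis B = {∅ × ∅, {p46} × {c}, {p47} × {c}, {p46} × {b, c}, {p46, p47} × {c}, {p47} × {b, c}, {p46} × {b, c, d}, {p47} × {b, c, d}, {p46, p47} × {b, c}, {p46, p47} × {b, c, d}}; |τ_{X×Y}| = 16.

Enumerate products U × V with U ∈ τ_X, V ∈ τ_Y (deduplicated):
  ∅ × ∅ = {} (∅)
  {p46} × {c} = {(p46,c)}
  {p47} × {c} = {(p47,c)}
  {p46} × {b, c} = {(p46,b), (p46,c)}
  {p46, p47} × {c} = {(p46,c), (p47,c)}
  {p47} × {b, c} = {(p47,b), (p47,c)}
  {p46} × {b, c, d} = {(p46,b), (p46,c), (p46,d)}
  {p47} × {b, c, d} = {(p47,b), (p47,c), (p47,d)}
  {p46, p47} × {b, c} = {(p46,b), (p46,c), (p47,b), (p47,c)}
  {p46, p47} × {b, c, d} = {(p46,b), (p46,c), (p46,d), (p47,b), (p47,c), (p47,d)}
These 10 distinct sets form the basis B.
Close under arbitrary unions to get τ_{X×Y}; counting gives |τ_{X×Y}| = 16.


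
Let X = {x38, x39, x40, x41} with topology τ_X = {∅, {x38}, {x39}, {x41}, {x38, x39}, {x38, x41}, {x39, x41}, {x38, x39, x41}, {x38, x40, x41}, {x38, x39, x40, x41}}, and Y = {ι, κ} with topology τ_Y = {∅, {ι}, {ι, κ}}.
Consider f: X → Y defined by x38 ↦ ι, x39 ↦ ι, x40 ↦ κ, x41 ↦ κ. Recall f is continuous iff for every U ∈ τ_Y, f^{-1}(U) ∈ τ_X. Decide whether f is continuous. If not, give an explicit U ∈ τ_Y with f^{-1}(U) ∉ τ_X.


f IS continuous.

Compute f^{-1}(U) for each U ∈ τ_Y:
  U = ∅: f^{-1}(U) = ∅ ∈ τ_X ✓.
  U = {ι}: f^{-1}(U) = {x38, x39} ∈ τ_X ✓.
  U = {ι, κ}: f^{-1}(U) = {x38, x39, x40, x41} ∈ τ_X ✓.
Every preimage lies in τ_X, so f IS continuous.


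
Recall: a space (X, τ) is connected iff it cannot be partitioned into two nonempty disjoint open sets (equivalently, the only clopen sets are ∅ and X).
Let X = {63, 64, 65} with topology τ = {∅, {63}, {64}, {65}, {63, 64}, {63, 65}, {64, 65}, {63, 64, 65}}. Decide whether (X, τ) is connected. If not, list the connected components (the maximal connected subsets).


(X, τ) is disconnected; components = [{63}, {64}, {65}].

Find clopen sets (U ∈ τ with X ∖ U ∈ τ):
  U = ∅, X ∖ U = {63, 64, 65} — both open, so U is clopen.
  U = {63}, X ∖ U = {64, 65} — both open, so U is clopen.
  U = {64}, X ∖ U = {63, 65} — both open, so U is clopen.
  U = {65}, X ∖ U = {63, 64} — both open, so U is clopen.
  U = {63, 64}, X ∖ U = {65} — both open, so U is clopen.
  U = {63, 65}, X ∖ U = {64} — both open, so U is clopen.
  U = {64, 65}, X ∖ U = {63} — both open, so U is clopen.
  U = {63, 64, 65}, X ∖ U = ∅ — both open, so U is clopen.
Nontrivial clopen(s) exist: e.g. {64}. So (X, τ) is disconnected.
Compute connected components by grouping points that agree on all clopens:
  component: {63}
  component: {64}
  component: {65}


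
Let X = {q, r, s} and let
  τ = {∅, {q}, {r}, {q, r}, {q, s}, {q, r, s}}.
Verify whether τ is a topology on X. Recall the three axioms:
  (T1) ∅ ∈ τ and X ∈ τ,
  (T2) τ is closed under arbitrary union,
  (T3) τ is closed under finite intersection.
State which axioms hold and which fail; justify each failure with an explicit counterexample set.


τ IS a topology on X.

Axiom (T1): ∅ ∈ τ? Yes; X ∈ τ? Yes.
Axiom (T2/T3): check pairwise unions and intersections of members of τ.
All pairwise intersections and unions checked — each lies in τ. Therefore τ satisfies (T1), (T2), (T3): it IS a topology on X.


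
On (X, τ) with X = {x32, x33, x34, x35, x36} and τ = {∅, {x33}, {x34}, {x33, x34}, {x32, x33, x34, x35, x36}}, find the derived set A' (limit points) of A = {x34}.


A' = {x32, x35, x36}

For each x ∈ X, list the open sets U ∈ τ with x ∈ U, then check whether U ∩ (A ∖ {x}) ≠ ∅ for every such U.
  x = x32: opens ∋ x are {x32, x33, x34, x35, x36}; each meets A ∖ {x32}, so x IS a limit point.
  x = x33: open {x33} ∋ x has {x33} ∩ (A ∖ {x33}) = ∅, so x is NOT a limit point.
  x = x34: open {x34} ∋ x has {x34} ∩ (A ∖ {x34}) = ∅, so x is NOT a limit point.
  x = x35: opens ∋ x are {x32, x33, x34, x35, x36}; each meets A ∖ {x35}, so x IS a limit point.
  x = x36: opens ∋ x are {x32, x33, x34, x35, x36}; each meets A ∖ {x36}, so x IS a limit point.
Collecting: A' = {x32, x35, x36}.


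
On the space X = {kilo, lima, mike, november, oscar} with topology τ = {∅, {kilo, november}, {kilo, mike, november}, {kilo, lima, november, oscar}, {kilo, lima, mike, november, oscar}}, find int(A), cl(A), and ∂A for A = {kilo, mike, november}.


int(A) = {kilo, mike, november}, cl(A) = {kilo, lima, mike, november, oscar}, ∂A = {lima, oscar}.

Closed sets in (X, τ) are complements of opens:
  closed(X, τ) = {∅, {mike}, {lima, oscar}, {lima, mike, oscar}, {kilo, lima, mike, november, oscar}}.
int(A) = ⋃ {U ∈ τ : U ⊆ A}. Opens contained in A: ∅, {kilo, november}, {kilo, mike, november}.
Taking the union of these: int(A) = {kilo, mike, november}.
cl(A) = ⋂ {C closed : A ⊆ C}. Closed sets containing A: {kilo, lima, mike, november, oscar}.
Intersecting these: cl(A) = {kilo, lima, mike, november, oscar}.
∂A = cl(A) ∖ int(A) = {kilo, lima, mike, november, oscar} ∖ {kilo, mike, november} = {lima, oscar}.


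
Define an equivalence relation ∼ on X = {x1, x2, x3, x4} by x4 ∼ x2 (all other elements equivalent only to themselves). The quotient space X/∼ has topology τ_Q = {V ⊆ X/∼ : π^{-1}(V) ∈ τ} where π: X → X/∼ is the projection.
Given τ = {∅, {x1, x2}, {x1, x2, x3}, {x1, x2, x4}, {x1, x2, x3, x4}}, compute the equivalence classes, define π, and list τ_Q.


X/∼ = {[x1], [x2=x4], [x3]}; |τ_Q| = 3.

Equivalence classes: [x1], [x2=x4], [x3].
Quotient map π: X → X/∼ sends x1 ↦ [x1], x2 ↦ [x2=x4], x3 ↦ [x3], x4 ↦ [x2=x4].
For each subset V ⊆ X/∼, compute π^{-1}(V) ⊆ X and check whether π^{-1}(V) ∈ τ. V is open in τ_Q iff π^{-1}(V) ∈ τ.
  V = {}: π^{-1}(V) = ∅ ∈ τ ✓.
  V = {[x1]}: π^{-1}(V) = {x1} ∉ τ ✗.
  V = {[x2=x4]}: π^{-1}(V) = {x2, x4} ∉ τ ✗.
  V = {[x1], [x2=x4]}: π^{-1}(V) = {x1, x2, x4} ∈ τ ✓.
  V = {[x3]}: π^{-1}(V) = {x3} ∉ τ ✗.
  V = {[x1], [x3]}: π^{-1}(V) = {x1, x3} ∉ τ ✗.
  V = {[x2=x4], [x3]}: π^{-1}(V) = {x2, x3, x4} ∉ τ ✗.
  V = {[x1], [x2=x4], [x3]}: π^{-1}(V) = {x1, x2, x3, x4} ∈ τ ✓.
Open sets in the quotient: τ_Q = {{}, {[x1], [x2=x4]}, {[x1], [x2=x4], [x3]}} (3 elements).


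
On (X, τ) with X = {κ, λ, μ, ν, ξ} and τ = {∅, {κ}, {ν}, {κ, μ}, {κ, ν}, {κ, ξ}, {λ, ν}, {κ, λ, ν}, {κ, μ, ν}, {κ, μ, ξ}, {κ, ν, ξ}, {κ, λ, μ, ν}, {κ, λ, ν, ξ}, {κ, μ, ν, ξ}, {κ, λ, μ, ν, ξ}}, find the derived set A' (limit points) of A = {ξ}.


A' = ∅

For each x ∈ X, list the open sets U ∈ τ with x ∈ U, then check whether U ∩ (A ∖ {x}) ≠ ∅ for every such U.
  x = κ: open {κ} ∋ x has {κ} ∩ (A ∖ {κ}) = ∅, so x is NOT a limit point.
  x = λ: open {λ, ν} ∋ x has {λ, ν} ∩ (A ∖ {λ}) = ∅, so x is NOT a limit point.
  x = μ: open {κ, μ} ∋ x has {κ, μ} ∩ (A ∖ {μ}) = ∅, so x is NOT a limit point.
  x = ν: open {ν} ∋ x has {ν} ∩ (A ∖ {ν}) = ∅, so x is NOT a limit point.
  x = ξ: open {κ, ξ} ∋ x has {κ, ξ} ∩ (A ∖ {ξ}) = ∅, so x is NOT a limit point.
Collecting: A' = ∅.


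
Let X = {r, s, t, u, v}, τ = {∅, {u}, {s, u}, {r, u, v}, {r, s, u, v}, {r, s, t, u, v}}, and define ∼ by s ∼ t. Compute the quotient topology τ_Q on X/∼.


X/∼ = {[r], [s=t], [u], [v]}; |τ_Q| = 4.

Equivalence classes: [r], [s=t], [u], [v].
Quotient map π: X → X/∼ sends r ↦ [r], s ↦ [s=t], t ↦ [s=t], u ↦ [u], v ↦ [v].
For each subset V ⊆ X/∼, compute π^{-1}(V) ⊆ X and check whether π^{-1}(V) ∈ τ. V is open in τ_Q iff π^{-1}(V) ∈ τ.
  V = {}: π^{-1}(V) = ∅ ∈ τ ✓.
  V = {[r]}: π^{-1}(V) = {r} ∉ τ ✗.
  V = {[s=t]}: π^{-1}(V) = {s, t} ∉ τ ✗.
  V = {[r], [s=t]}: π^{-1}(V) = {r, s, t} ∉ τ ✗.
  V = {[u]}: π^{-1}(V) = {u} ∈ τ ✓.
  V = {[r], [u]}: π^{-1}(V) = {r, u} ∉ τ ✗.
  V = {[s=t], [u]}: π^{-1}(V) = {s, t, u} ∉ τ ✗.
  V = {[r], [s=t], [u]}: π^{-1}(V) = {r, s, t, u} ∉ τ ✗.
  V = {[v]}: π^{-1}(V) = {v} ∉ τ ✗.
  V = {[r], [v]}: π^{-1}(V) = {r, v} ∉ τ ✗.
  V = {[s=t], [v]}: π^{-1}(V) = {s, t, v} ∉ τ ✗.
  V = {[r], [s=t], [v]}: π^{-1}(V) = {r, s, t, v} ∉ τ ✗.
  V = {[u], [v]}: π^{-1}(V) = {u, v} ∉ τ ✗.
  V = {[r], [u], [v]}: π^{-1}(V) = {r, u, v} ∈ τ ✓.
  V = {[s=t], [u], [v]}: π^{-1}(V) = {s, t, u, v} ∉ τ ✗.
  V = {[r], [s=t], [u], [v]}: π^{-1}(V) = {r, s, t, u, v} ∈ τ ✓.
Open sets in the quotient: τ_Q = {{}, {[u]}, {[r], [u], [v]}, {[r], [s=t], [u], [v]}} (4 elements).


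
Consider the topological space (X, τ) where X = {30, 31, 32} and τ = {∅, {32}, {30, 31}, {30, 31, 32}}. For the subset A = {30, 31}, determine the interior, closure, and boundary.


int(A) = {30, 31}, cl(A) = {30, 31}, ∂A = ∅.

Closed sets in (X, τ) are complements of opens:
  closed(X, τ) = {∅, {32}, {30, 31}, {30, 31, 32}}.
int(A) = ⋃ {U ∈ τ : U ⊆ A}. Opens contained in A: ∅, {30, 31}.
Taking the union of these: int(A) = {30, 31}.
cl(A) = ⋂ {C closed : A ⊆ C}. Closed sets containing A: {30, 31}, {30, 31, 32}.
Intersecting these: cl(A) = {30, 31}.
∂A = cl(A) ∖ int(A) = {30, 31} ∖ {30, 31} = ∅.


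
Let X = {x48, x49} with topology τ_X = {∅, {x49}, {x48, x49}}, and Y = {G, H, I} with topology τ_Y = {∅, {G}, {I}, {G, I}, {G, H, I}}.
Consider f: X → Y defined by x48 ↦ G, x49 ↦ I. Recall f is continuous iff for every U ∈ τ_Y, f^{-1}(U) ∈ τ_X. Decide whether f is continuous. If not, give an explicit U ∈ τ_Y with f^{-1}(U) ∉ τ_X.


f is NOT continuous.

Compute f^{-1}(U) for each U ∈ τ_Y:
  U = ∅: f^{-1}(U) = ∅ ∈ τ_X ✓.
  U = {G}: f^{-1}(U) = {x48} ∉ τ_X ✗.
  U = {I}: f^{-1}(U) = {x49} ∈ τ_X ✓.
  U = {G, I}: f^{-1}(U) = {x48, x49} ∈ τ_X ✓.
  U = {G, H, I}: f^{-1}(U) = {x48, x49} ∈ τ_X ✓.
Found U = {G} with f^{-1}(U) = {x48} not in τ_X. Therefore f is NOT continuous.


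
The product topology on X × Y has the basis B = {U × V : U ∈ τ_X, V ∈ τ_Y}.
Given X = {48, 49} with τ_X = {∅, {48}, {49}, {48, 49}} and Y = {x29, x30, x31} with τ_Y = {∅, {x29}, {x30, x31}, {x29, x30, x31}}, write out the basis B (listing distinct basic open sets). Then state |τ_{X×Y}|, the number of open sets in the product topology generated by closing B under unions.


Basis B = {∅ × ∅, {48} × {x29}, {49} × {x29}, {48, 49} × {x29}, {48} × {x30, x31}, {49} × {x30, x31}, {48} × {x29, x30, x31}, {49} × {x29, x30, x31}, {48, 49} × {x30, x31}, {48, 49} × {x29, x30, x31}}; |τ_{X×Y}| = 16.

Enumerate products U × V with U ∈ τ_X, V ∈ τ_Y (deduplicated):
  ∅ × ∅ = {} (∅)
  {48} × {x29} = {(48,x29)}
  {49} × {x29} = {(49,x29)}
  {48, 49} × {x29} = {(48,x29), (49,x29)}
  {48} × {x30, x31} = {(48,x30), (48,x31)}
  {49} × {x30, x31} = {(49,x30), (49,x31)}
  {48} × {x29, x30, x31} = {(48,x29), (48,x30), (48,x31)}
  {49} × {x29, x30, x31} = {(49,x29), (49,x30), (49,x31)}
  {48, 49} × {x30, x31} = {(48,x30), (48,x31), (49,x30), (49,x31)}
  {48, 49} × {x29, x30, x31} = {(48,x29), (48,x30), (48,x31), (49,x29), (49,x30), (49,x31)}
These 10 distinct sets form the basis B.
Close under arbitrary unions to get τ_{X×Y}; counting gives |τ_{X×Y}| = 16.


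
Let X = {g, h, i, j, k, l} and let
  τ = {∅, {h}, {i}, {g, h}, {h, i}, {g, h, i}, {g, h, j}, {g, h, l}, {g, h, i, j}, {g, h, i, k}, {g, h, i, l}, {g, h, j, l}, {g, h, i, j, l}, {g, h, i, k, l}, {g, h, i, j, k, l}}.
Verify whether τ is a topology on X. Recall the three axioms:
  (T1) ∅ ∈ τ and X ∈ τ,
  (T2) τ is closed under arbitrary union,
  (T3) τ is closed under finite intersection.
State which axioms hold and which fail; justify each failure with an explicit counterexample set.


τ is NOT a topology on X.

Axiom (T1): ∅ ∈ τ? Yes; X ∈ τ? Yes.
Axiom (T2/T3): check pairwise unions and intersections of members of τ.
Counterexample for (T2): {g, h, j} ∪ {g, h, i, k} = {g, h, i, j, k} ∉ τ. Therefore τ is NOT a topology.


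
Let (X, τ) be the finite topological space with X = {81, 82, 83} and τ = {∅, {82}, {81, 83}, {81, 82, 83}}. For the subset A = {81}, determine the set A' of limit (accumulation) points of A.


A' = {83}

For each x ∈ X, list the open sets U ∈ τ with x ∈ U, then check whether U ∩ (A ∖ {x}) ≠ ∅ for every such U.
  x = 81: open {81, 83} ∋ x has {81, 83} ∩ (A ∖ {81}) = ∅, so x is NOT a limit point.
  x = 82: open {82} ∋ x has {82} ∩ (A ∖ {82}) = ∅, so x is NOT a limit point.
  x = 83: opens ∋ x are {81, 83}, {81, 82, 83}; each meets A ∖ {83}, so x IS a limit point.
Collecting: A' = {83}.


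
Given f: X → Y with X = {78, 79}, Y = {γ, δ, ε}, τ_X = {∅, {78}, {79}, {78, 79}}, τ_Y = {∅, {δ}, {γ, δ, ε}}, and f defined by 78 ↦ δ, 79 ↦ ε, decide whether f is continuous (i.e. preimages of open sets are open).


f IS continuous.

Compute f^{-1}(U) for each U ∈ τ_Y:
  U = ∅: f^{-1}(U) = ∅ ∈ τ_X ✓.
  U = {δ}: f^{-1}(U) = {78} ∈ τ_X ✓.
  U = {γ, δ, ε}: f^{-1}(U) = {78, 79} ∈ τ_X ✓.
Every preimage lies in τ_X, so f IS continuous.


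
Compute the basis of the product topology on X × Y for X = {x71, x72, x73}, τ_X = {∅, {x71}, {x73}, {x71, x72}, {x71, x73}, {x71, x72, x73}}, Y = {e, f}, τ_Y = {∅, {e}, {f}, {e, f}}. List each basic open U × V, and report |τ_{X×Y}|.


Basis B = {∅ × ∅, {x71} × {e}, {x71} × {f}, {x73} × {e}, {x73} × {f}, {x71} × {e, f}, {x71, x72} × {e}, {x71, x73} × {e}, {x71, x72} × {f}, {x71, x73} × {f}, {x73} × {e, f}, {x71, x72, x73} × {e}, {x71, x72, x73} × {f}, {x71, x72} × {e, f}, {x71, x73} × {e, f}, {x71, x72, x73} × {e, f}}; |τ_{X×Y}| = 36.

Enumerate products U × V with U ∈ τ_X, V ∈ τ_Y (deduplicated):
  ∅ × ∅ = {} (∅)
  {x71} × {e} = {(x71,e)}
  {x71} × {f} = {(x71,f)}
  {x73} × {e} = {(x73,e)}
  {x73} × {f} = {(x73,f)}
  {x71} × {e, f} = {(x71,e), (x71,f)}
  {x71, x72} × {e} = {(x71,e), (x72,e)}
  {x71, x73} × {e} = {(x71,e), (x73,e)}
  {x71, x72} × {f} = {(x71,f), (x72,f)}
  {x71, x73} × {f} = {(x71,f), (x73,f)}
  {x73} × {e, f} = {(x73,e), (x73,f)}
  {x71, x72, x73} × {e} = {(x71,e), (x72,e), (x73,e)}
  {x71, x72, x73} × {f} = {(x71,f), (x72,f), (x73,f)}
  {x71, x72} × {e, f} = {(x71,e), (x71,f), (x72,e), (x72,f)}
  {x71, x73} × {e, f} = {(x71,e), (x71,f), (x73,e), (x73,f)}
  {x71, x72, x73} × {e, f} = {(x71,e), (x71,f), (x72,e), (x72,f), (x73,e), (x73,f)}
These 16 distinct sets form the basis B.
Close under arbitrary unions to get τ_{X×Y}; counting gives |τ_{X×Y}| = 36.


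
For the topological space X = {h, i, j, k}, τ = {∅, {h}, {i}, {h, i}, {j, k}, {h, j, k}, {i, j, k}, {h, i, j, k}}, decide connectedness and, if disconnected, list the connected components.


(X, τ) is disconnected; components = [{h}, {i}, {j, k}].

Find clopen sets (U ∈ τ with X ∖ U ∈ τ):
  U = ∅, X ∖ U = {h, i, j, k} — both open, so U is clopen.
  U = {h}, X ∖ U = {i, j, k} — both open, so U is clopen.
  U = {i}, X ∖ U = {h, j, k} — both open, so U is clopen.
  U = {h, i}, X ∖ U = {j, k} — both open, so U is clopen.
  U = {j, k}, X ∖ U = {h, i} — both open, so U is clopen.
  U = {h, j, k}, X ∖ U = {i} — both open, so U is clopen.
  U = {i, j, k}, X ∖ U = {h} — both open, so U is clopen.
  U = {h, i, j, k}, X ∖ U = ∅ — both open, so U is clopen.
Nontrivial clopen(s) exist: e.g. {i}. So (X, τ) is disconnected.
Compute connected components by grouping points that agree on all clopens:
  component: {h}
  component: {i}
  component: {j, k}


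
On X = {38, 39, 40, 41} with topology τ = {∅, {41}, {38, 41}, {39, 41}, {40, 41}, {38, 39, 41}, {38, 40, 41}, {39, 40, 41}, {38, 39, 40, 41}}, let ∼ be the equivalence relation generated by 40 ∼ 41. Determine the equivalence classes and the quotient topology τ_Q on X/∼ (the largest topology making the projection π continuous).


X/∼ = {[38], [39], [40=41]}; |τ_Q| = 5.

Equivalence classes: [38], [39], [40=41].
Quotient map π: X → X/∼ sends 38 ↦ [38], 39 ↦ [39], 40 ↦ [40=41], 41 ↦ [40=41].
For each subset V ⊆ X/∼, compute π^{-1}(V) ⊆ X and check whether π^{-1}(V) ∈ τ. V is open in τ_Q iff π^{-1}(V) ∈ τ.
  V = {}: π^{-1}(V) = ∅ ∈ τ ✓.
  V = {[38]}: π^{-1}(V) = {38} ∉ τ ✗.
  V = {[39]}: π^{-1}(V) = {39} ∉ τ ✗.
  V = {[38], [39]}: π^{-1}(V) = {38, 39} ∉ τ ✗.
  V = {[40=41]}: π^{-1}(V) = {40, 41} ∈ τ ✓.
  V = {[38], [40=41]}: π^{-1}(V) = {38, 40, 41} ∈ τ ✓.
  V = {[39], [40=41]}: π^{-1}(V) = {39, 40, 41} ∈ τ ✓.
  V = {[38], [39], [40=41]}: π^{-1}(V) = {38, 39, 40, 41} ∈ τ ✓.
Open sets in the quotient: τ_Q = {{}, {[40=41]}, {[38], [40=41]}, {[39], [40=41]}, {[38], [39], [40=41]}} (5 elements).


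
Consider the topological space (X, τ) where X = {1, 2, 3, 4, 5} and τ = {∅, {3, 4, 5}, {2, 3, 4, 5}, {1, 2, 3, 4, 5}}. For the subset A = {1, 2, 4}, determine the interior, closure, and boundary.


int(A) = ∅, cl(A) = {1, 2, 3, 4, 5}, ∂A = {1, 2, 3, 4, 5}.

Closed sets in (X, τ) are complements of opens:
  closed(X, τ) = {∅, {1}, {1, 2}, {1, 2, 3, 4, 5}}.
int(A) = ⋃ {U ∈ τ : U ⊆ A}. Opens contained in A: ∅.
Taking the union of these: int(A) = ∅.
cl(A) = ⋂ {C closed : A ⊆ C}. Closed sets containing A: {1, 2, 3, 4, 5}.
Intersecting these: cl(A) = {1, 2, 3, 4, 5}.
∂A = cl(A) ∖ int(A) = {1, 2, 3, 4, 5} ∖ ∅ = {1, 2, 3, 4, 5}.


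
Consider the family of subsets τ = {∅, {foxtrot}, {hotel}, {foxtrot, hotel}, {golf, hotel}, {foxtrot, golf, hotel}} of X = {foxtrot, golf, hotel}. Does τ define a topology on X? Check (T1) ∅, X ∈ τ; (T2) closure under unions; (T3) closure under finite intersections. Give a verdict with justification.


τ IS a topology on X.

Axiom (T1): ∅ ∈ τ? Yes; X ∈ τ? Yes.
Axiom (T2/T3): check pairwise unions and intersections of members of τ.
All pairwise intersections and unions checked — each lies in τ. Therefore τ satisfies (T1), (T2), (T3): it IS a topology on X.


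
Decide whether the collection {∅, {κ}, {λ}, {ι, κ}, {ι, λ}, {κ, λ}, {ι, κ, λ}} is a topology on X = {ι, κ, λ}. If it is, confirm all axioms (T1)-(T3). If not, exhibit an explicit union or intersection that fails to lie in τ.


τ is NOT a topology on X.

Axiom (T1): ∅ ∈ τ? Yes; X ∈ τ? Yes.
Axiom (T2/T3): check pairwise unions and intersections of members of τ.
Counterexample for (T3): {ι, κ} ∩ {ι, λ} = {ι} ∉ τ. Therefore τ is NOT a topology.


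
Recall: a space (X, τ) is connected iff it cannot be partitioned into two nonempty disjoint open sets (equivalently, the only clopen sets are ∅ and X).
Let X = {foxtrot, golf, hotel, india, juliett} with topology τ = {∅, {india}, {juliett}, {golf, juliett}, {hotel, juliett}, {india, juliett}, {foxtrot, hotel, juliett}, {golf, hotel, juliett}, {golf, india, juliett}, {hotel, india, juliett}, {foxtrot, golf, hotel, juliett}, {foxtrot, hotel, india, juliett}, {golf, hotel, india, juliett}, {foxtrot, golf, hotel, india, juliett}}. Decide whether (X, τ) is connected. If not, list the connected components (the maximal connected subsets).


(X, τ) is disconnected; components = [{india}, {foxtrot, golf, hotel, juliett}].

Find clopen sets (U ∈ τ with X ∖ U ∈ τ):
  U = ∅, X ∖ U = {foxtrot, golf, hotel, india, juliett} — both open, so U is clopen.
  U = {india}, X ∖ U = {foxtrot, golf, hotel, juliett} — both open, so U is clopen.
  U = {foxtrot, golf, hotel, juliett}, X ∖ U = {india} — both open, so U is clopen.
  U = {foxtrot, golf, hotel, india, juliett}, X ∖ U = ∅ — both open, so U is clopen.
Nontrivial clopen(s) exist: e.g. {india}. So (X, τ) is disconnected.
Compute connected components by grouping points that agree on all clopens:
  component: {india}
  component: {foxtrot, golf, hotel, juliett}


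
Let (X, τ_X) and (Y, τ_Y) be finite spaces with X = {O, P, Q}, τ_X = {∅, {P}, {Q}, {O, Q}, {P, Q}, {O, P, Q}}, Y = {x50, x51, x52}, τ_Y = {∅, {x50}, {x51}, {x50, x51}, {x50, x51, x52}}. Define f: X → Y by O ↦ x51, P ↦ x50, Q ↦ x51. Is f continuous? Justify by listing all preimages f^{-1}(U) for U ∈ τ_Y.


f IS continuous.

Compute f^{-1}(U) for each U ∈ τ_Y:
  U = ∅: f^{-1}(U) = ∅ ∈ τ_X ✓.
  U = {x50}: f^{-1}(U) = {P} ∈ τ_X ✓.
  U = {x51}: f^{-1}(U) = {O, Q} ∈ τ_X ✓.
  U = {x50, x51}: f^{-1}(U) = {O, P, Q} ∈ τ_X ✓.
  U = {x50, x51, x52}: f^{-1}(U) = {O, P, Q} ∈ τ_X ✓.
Every preimage lies in τ_X, so f IS continuous.


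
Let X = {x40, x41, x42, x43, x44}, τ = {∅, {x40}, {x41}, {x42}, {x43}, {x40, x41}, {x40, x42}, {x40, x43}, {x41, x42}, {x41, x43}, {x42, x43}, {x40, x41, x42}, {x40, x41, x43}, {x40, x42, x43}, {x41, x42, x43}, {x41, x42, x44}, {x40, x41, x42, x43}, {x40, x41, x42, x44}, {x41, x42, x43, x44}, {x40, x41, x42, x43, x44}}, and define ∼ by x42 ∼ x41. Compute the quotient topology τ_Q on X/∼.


X/∼ = {[x40], [x41=x42], [x43], [x44]}; |τ_Q| = 12.

Equivalence classes: [x40], [x41=x42], [x43], [x44].
Quotient map π: X → X/∼ sends x40 ↦ [x40], x41 ↦ [x41=x42], x42 ↦ [x41=x42], x43 ↦ [x43], x44 ↦ [x44].
For each subset V ⊆ X/∼, compute π^{-1}(V) ⊆ X and check whether π^{-1}(V) ∈ τ. V is open in τ_Q iff π^{-1}(V) ∈ τ.
  V = {}: π^{-1}(V) = ∅ ∈ τ ✓.
  V = {[x40]}: π^{-1}(V) = {x40} ∈ τ ✓.
  V = {[x41=x42]}: π^{-1}(V) = {x41, x42} ∈ τ ✓.
  V = {[x40], [x41=x42]}: π^{-1}(V) = {x40, x41, x42} ∈ τ ✓.
  V = {[x43]}: π^{-1}(V) = {x43} ∈ τ ✓.
  V = {[x40], [x43]}: π^{-1}(V) = {x40, x43} ∈ τ ✓.
  V = {[x41=x42], [x43]}: π^{-1}(V) = {x41, x42, x43} ∈ τ ✓.
  V = {[x40], [x41=x42], [x43]}: π^{-1}(V) = {x40, x41, x42, x43} ∈ τ ✓.
  V = {[x44]}: π^{-1}(V) = {x44} ∉ τ ✗.
  V = {[x40], [x44]}: π^{-1}(V) = {x40, x44} ∉ τ ✗.
  V = {[x41=x42], [x44]}: π^{-1}(V) = {x41, x42, x44} ∈ τ ✓.
  V = {[x40], [x41=x42], [x44]}: π^{-1}(V) = {x40, x41, x42, x44} ∈ τ ✓.
  V = {[x43], [x44]}: π^{-1}(V) = {x43, x44} ∉ τ ✗.
  V = {[x40], [x43], [x44]}: π^{-1}(V) = {x40, x43, x44} ∉ τ ✗.
  V = {[x41=x42], [x43], [x44]}: π^{-1}(V) = {x41, x42, x43, x44} ∈ τ ✓.
  V = {[x40], [x41=x42], [x43], [x44]}: π^{-1}(V) = {x40, x41, x42, x43, x44} ∈ τ ✓.
Open sets in the quotient: τ_Q = {{}, {[x40]}, {[x41=x42]}, {[x40], [x41=x42]}, {[x43]}, {[x40], [x43]}, {[x41=x42], [x43]}, {[x40], [x41=x42], [x43]}, {[x41=x42], [x44]}, {[x40], [x41=x42], [x44]}, {[x41=x42], [x43], [x44]}, {[x40], [x41=x42], [x43], [x44]}} (12 elements).
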